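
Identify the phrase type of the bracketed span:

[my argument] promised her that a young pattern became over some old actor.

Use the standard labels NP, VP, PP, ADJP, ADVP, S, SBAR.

"argument" is the head of the bracketed span, so the span is a noun phrase: NP.

NP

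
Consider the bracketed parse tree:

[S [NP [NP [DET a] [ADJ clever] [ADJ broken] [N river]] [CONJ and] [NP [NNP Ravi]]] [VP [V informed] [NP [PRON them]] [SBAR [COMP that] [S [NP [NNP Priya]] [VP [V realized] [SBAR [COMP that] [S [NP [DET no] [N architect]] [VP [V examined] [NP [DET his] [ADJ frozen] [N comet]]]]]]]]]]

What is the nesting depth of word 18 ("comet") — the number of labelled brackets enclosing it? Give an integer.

10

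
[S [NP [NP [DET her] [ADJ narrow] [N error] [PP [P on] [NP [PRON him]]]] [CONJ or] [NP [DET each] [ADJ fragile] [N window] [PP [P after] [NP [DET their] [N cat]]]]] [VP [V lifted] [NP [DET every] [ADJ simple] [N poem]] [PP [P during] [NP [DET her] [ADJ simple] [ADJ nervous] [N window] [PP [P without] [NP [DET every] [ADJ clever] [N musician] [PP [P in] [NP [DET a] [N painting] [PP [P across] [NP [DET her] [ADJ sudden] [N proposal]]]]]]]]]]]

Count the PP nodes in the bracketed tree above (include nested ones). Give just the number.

Listing each PP by its span: [PP on him]; [PP after their cat]; [PP during her simple nervous window without every clever musician in a painting across her sudden proposal]; [PP without every clever musician in a painting across her sudden proposal]; [PP in a painting across her sudden proposal]; [PP across her sudden proposal] — that makes 6.

6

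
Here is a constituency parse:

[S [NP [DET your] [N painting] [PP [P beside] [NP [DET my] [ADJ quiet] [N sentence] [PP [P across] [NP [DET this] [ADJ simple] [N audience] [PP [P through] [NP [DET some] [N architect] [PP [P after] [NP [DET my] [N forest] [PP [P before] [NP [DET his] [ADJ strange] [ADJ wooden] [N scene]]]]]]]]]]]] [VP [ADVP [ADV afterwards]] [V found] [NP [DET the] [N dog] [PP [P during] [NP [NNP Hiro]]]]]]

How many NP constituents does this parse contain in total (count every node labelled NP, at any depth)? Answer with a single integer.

8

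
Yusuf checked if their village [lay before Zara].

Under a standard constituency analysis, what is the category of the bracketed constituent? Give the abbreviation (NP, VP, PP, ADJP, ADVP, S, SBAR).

The bracketed span "lay before Zara" is headed by "lay", making it a verb phrase (VP).

VP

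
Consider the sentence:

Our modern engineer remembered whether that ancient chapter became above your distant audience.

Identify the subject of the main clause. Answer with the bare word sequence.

our modern engineer

"our modern engineer" is the NP that combines with the VP headed by "remembered" to form the main clause — the subject.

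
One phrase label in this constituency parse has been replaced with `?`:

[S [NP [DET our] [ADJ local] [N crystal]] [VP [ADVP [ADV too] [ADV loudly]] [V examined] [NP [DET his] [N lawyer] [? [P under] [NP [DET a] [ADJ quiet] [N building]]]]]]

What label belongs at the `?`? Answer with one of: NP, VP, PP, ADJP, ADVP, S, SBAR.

The `?` node immediately contains: P 'under', NP. That is the internal structure of a prepositional phrase, so the label is PP.

PP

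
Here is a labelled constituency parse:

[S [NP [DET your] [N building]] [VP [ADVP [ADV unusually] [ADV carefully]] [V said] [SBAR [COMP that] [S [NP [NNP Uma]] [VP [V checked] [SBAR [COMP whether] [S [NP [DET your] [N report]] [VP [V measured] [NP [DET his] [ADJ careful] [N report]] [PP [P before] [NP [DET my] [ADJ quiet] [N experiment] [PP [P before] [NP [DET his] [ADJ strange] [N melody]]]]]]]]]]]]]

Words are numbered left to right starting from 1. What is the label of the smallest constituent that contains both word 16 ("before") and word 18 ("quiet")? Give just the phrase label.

Word 16 lies under S → VP → SBAR → S → VP → SBAR → S → VP → PP → P; word 18 lies under S → VP → SBAR → S → VP → SBAR → S → VP → PP → NP → ADJ. The lowest shared node is the PP.

PP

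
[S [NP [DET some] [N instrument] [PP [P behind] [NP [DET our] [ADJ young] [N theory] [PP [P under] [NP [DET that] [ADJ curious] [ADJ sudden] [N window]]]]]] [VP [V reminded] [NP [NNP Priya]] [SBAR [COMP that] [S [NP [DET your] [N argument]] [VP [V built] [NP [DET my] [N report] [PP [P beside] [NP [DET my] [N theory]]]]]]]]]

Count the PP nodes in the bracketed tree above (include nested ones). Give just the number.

Listing each PP by its span: [PP behind our young theory under that curious sudden window]; [PP under that curious sudden window]; [PP beside my theory] — that makes 3.

3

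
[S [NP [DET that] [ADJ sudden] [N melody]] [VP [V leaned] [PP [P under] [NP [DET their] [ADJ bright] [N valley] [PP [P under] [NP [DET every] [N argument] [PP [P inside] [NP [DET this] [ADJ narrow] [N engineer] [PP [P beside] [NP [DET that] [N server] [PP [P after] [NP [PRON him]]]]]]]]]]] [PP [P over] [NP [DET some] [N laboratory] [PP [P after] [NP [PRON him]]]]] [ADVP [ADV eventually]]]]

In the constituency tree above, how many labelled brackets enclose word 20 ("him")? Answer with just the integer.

Path from the root down to the word: S → VP → PP → NP → PP → NP → PP → NP → PP → NP → PP → NP → PRON. That is 13 enclosing brackets.

13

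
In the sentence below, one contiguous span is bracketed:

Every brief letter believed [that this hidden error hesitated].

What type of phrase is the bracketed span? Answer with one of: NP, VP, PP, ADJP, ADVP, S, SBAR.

SBAR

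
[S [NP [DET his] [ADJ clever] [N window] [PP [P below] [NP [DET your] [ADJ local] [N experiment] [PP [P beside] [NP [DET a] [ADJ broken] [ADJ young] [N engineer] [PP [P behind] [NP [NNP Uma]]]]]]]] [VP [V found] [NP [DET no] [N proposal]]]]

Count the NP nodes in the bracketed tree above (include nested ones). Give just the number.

5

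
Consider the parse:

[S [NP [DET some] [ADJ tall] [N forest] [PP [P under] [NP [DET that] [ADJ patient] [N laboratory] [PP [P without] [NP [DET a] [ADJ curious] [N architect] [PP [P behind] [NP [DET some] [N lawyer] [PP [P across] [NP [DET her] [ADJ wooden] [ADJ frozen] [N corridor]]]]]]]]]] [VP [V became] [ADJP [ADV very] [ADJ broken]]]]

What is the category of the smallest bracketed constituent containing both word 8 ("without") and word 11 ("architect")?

The smallest bracket enclosing both words is [PP without a curious architect behind some lawyer across her wooden frozen corridor], so the label is PP.

PP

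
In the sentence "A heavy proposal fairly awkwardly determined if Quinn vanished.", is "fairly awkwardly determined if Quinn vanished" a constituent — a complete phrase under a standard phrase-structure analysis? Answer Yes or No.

Yes

The sequence corresponds to a single VP node — the verb phrase "fairly awkwardly determined if Quinn vanished".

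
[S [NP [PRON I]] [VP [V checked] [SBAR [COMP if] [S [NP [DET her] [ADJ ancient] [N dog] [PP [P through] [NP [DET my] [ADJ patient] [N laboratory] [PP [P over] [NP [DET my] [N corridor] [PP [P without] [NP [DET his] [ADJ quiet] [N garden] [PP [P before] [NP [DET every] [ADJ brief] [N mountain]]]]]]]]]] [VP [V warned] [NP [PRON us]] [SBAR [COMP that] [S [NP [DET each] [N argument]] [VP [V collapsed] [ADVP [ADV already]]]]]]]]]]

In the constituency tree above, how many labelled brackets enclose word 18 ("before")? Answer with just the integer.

13

Path from the root down to the word: S → VP → SBAR → S → NP → PP → NP → PP → NP → PP → NP → PP → P. That is 13 enclosing brackets.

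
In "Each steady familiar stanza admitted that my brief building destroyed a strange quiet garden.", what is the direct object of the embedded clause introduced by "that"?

a strange quiet garden

Within the embedded clause introduced by "that", the direct object of "destroyed" is "a strange quiet garden".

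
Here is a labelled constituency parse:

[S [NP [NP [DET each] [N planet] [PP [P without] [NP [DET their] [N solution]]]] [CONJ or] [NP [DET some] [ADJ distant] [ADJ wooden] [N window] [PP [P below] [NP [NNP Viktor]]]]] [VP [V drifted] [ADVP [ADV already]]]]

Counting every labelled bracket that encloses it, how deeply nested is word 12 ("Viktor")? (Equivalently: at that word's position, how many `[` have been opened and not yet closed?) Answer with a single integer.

6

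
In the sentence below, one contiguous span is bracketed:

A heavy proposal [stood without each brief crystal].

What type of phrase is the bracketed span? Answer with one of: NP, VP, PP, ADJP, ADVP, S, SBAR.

VP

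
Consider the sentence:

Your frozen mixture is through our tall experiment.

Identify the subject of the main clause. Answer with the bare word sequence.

your frozen mixture

In the main clause the verb is "is"; the NP preceding it, "your frozen mixture", is the subject.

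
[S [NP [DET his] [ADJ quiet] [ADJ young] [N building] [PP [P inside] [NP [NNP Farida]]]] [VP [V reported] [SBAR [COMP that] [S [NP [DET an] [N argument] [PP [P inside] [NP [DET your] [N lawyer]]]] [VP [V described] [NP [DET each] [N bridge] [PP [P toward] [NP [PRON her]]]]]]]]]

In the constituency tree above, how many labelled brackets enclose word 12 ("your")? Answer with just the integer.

8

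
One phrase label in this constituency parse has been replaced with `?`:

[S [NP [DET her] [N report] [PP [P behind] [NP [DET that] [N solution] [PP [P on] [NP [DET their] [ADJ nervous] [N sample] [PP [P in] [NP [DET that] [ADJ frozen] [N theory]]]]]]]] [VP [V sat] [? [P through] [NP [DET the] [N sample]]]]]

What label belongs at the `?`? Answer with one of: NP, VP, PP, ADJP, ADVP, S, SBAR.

PP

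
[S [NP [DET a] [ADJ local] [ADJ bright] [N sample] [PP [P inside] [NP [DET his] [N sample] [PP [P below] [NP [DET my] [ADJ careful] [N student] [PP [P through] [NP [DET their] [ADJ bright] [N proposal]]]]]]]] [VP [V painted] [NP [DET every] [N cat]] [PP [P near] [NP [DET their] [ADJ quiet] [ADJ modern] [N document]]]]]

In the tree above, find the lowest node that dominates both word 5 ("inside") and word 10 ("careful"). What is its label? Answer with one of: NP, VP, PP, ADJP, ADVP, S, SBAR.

Both words fall inside [PP inside his sample below my careful student through their bright proposal] (words 5–15), and no smaller constituent contains them both. Label: PP.

PP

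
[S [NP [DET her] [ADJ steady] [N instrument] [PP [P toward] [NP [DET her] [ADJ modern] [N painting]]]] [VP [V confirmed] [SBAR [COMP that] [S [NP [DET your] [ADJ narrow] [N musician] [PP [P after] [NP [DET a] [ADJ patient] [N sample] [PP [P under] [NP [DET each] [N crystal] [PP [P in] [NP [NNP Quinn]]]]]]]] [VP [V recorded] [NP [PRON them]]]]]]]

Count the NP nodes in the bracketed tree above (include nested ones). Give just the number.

7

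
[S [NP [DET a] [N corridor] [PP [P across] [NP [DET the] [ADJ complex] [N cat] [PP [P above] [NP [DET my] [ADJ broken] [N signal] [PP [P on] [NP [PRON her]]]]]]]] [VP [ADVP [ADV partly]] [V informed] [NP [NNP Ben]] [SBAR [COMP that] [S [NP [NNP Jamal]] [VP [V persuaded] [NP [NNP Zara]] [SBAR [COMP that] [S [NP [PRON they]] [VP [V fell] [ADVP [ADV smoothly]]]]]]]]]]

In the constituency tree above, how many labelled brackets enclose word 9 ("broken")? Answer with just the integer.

The word sits inside ADJ, which is inside NP, inside PP, inside NP, inside PP, inside NP, inside S — 7 brackets in all.

7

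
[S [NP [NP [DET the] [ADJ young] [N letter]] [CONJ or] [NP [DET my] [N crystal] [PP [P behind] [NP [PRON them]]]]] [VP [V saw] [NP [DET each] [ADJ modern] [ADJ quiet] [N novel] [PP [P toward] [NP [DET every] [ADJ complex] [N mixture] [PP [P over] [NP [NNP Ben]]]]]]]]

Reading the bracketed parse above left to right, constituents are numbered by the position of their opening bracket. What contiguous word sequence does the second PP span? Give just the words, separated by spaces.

toward every complex mixture over Ben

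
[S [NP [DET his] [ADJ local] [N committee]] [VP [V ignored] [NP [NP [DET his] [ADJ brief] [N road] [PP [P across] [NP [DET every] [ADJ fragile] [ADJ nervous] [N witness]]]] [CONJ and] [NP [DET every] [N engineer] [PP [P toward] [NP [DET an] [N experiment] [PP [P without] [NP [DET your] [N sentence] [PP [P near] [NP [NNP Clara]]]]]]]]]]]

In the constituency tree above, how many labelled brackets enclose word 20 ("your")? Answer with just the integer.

9

Path from the root down to the word: S → VP → NP → NP → PP → NP → PP → NP → DET. That is 9 enclosing brackets.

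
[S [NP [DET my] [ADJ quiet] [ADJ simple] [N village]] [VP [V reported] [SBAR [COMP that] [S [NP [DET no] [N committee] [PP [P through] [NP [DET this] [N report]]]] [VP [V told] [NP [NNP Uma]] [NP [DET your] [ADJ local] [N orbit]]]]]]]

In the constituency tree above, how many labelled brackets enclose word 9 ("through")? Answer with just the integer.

Path from the root down to the word: S → VP → SBAR → S → NP → PP → P. That is 7 enclosing brackets.

7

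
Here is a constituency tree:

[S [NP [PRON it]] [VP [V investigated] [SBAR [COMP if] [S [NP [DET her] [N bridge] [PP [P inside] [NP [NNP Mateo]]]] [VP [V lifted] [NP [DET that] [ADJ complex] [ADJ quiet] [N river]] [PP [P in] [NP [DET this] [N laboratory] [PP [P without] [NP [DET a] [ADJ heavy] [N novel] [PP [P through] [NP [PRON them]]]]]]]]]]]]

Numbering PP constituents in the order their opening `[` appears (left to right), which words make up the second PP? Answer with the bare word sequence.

The PP opening brackets appear, in order, over: "inside Mateo"; "in this laboratory without a heavy novel through them"; "without a heavy novel through them"; "through them". The second one spans "in this laboratory without a heavy novel through them".

in this laboratory without a heavy novel through them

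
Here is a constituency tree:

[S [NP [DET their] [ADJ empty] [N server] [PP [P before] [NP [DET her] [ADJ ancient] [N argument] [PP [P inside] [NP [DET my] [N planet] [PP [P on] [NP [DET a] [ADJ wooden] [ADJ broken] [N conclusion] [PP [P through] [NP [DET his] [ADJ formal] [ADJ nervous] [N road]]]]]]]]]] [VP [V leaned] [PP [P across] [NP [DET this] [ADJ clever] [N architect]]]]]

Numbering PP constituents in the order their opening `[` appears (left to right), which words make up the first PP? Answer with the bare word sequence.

The PP opening brackets appear, in order, over: "before her ancient argument inside my planet on a wooden broken conclusion through his formal nervous road"; "inside my planet on a wooden broken conclusion through his formal nervous road"; "on a wooden broken conclusion through his formal nervous road"; "through his formal nervous road"; "across this clever architect". The first one spans "before her ancient argument inside my planet on a wooden broken conclusion through his formal nervous road".

before her ancient argument inside my planet on a wooden broken conclusion through his formal nervous road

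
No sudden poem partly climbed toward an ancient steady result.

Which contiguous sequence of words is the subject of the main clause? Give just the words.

no sudden poem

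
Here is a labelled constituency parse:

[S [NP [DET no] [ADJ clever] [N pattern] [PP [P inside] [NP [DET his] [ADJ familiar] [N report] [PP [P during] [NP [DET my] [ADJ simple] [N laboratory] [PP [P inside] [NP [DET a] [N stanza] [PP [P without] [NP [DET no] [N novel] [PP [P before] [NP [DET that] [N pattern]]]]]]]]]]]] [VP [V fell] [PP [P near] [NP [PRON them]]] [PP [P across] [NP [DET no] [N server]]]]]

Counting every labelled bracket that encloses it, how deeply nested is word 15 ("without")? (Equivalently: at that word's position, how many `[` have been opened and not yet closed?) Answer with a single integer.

10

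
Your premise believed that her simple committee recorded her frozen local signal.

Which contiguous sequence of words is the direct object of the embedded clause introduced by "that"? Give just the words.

"recorded" heads the VP of the embedded clause introduced by "that", and "her frozen local signal" is its direct object.

her frozen local signal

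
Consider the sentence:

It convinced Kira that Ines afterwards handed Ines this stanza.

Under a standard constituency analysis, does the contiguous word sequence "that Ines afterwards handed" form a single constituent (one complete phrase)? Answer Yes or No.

No

The sequence begins inside the complementizer "that" and ends inside the clause "Ines afterwards handed Ines this stanza"; it crosses a phrase boundary, so no single node in the tree spans exactly those words.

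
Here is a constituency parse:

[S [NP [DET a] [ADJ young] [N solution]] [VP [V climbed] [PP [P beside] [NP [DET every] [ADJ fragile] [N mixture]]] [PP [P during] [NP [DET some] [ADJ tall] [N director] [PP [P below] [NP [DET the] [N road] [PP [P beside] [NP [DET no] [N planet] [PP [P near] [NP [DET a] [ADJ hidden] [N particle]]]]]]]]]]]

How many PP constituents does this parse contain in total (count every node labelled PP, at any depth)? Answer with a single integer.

5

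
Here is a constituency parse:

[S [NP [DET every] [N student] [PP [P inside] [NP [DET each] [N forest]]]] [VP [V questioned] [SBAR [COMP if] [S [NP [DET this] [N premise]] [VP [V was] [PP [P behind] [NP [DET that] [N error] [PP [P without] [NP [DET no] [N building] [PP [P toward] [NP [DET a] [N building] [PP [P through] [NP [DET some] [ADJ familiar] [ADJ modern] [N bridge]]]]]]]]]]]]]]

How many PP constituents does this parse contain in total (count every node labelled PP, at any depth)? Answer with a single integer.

5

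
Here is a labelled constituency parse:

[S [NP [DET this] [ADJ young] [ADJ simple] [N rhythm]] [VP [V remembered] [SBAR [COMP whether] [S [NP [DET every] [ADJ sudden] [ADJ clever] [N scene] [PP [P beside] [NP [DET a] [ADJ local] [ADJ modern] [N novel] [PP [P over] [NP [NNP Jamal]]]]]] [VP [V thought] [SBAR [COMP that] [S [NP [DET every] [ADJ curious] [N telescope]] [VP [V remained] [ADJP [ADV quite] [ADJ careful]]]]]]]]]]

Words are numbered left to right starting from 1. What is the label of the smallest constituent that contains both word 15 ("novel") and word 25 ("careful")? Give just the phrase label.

S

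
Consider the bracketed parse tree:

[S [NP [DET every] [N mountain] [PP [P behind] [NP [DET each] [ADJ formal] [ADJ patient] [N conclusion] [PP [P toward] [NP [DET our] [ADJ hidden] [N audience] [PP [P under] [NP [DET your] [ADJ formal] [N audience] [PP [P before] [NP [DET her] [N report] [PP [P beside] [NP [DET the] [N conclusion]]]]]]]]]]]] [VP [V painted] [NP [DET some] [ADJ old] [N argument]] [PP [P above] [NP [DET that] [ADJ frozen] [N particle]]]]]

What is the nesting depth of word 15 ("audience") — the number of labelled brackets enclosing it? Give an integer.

The word sits inside N, which is inside NP, inside PP, inside NP, inside PP, inside NP, inside PP, inside NP, inside S — 9 brackets in all.

9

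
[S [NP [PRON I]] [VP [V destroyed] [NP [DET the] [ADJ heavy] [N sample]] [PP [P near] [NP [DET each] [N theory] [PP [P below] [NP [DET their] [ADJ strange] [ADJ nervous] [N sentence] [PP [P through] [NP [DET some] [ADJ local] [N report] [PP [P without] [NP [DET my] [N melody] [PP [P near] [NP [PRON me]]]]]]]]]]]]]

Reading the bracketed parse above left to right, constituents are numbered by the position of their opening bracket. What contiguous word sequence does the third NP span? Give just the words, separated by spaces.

The NP opening brackets appear, in order, over: "I"; "the heavy sample"; "each theory below their strange nervous sentence through some local report without my melody near me"; "their strange nervous sentence through some local report without my melody near me"; "some local report without my melody near me"; "my melody near me"; "me". The third one spans "each theory below their strange nervous sentence through some local report without my melody near me".

each theory below their strange nervous sentence through some local report without my melody near me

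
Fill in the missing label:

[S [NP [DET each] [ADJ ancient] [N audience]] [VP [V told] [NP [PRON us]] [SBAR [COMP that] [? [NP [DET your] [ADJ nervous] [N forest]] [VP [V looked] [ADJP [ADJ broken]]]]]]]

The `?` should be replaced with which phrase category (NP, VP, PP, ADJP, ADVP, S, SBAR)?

S

Looking at what the `?` directly dominates — NP, VP — this is a clause (S).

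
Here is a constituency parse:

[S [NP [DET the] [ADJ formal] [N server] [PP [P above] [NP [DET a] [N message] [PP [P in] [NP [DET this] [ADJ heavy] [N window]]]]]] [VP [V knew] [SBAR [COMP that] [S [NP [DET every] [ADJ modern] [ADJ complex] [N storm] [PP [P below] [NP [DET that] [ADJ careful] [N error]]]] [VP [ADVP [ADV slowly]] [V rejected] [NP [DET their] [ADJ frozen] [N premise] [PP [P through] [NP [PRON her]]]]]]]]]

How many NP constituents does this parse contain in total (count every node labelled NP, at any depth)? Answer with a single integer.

Listing each NP by its span: [NP the formal server above a message in this heavy window]; [NP a message in this heavy window]; [NP this heavy window]; [NP every modern complex storm below that careful error]; [NP that careful error]; [NP their frozen premise through her] … — that makes 7.

7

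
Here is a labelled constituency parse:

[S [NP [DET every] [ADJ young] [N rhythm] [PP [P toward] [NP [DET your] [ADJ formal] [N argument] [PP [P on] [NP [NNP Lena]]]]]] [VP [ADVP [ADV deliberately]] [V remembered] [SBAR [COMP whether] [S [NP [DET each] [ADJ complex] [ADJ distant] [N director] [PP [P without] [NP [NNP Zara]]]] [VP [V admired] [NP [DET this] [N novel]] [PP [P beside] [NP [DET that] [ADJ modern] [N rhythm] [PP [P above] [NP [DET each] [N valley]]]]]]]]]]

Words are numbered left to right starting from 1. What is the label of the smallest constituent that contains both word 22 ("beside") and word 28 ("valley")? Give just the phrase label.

PP

Word 22 lies under S → VP → SBAR → S → VP → PP → P; word 28 lies under S → VP → SBAR → S → VP → PP → NP → PP → NP → N. The lowest shared node is the PP.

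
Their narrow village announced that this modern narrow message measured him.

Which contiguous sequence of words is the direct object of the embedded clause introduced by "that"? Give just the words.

him

"measured" heads the VP of the embedded clause introduced by "that", and "him" is its direct object.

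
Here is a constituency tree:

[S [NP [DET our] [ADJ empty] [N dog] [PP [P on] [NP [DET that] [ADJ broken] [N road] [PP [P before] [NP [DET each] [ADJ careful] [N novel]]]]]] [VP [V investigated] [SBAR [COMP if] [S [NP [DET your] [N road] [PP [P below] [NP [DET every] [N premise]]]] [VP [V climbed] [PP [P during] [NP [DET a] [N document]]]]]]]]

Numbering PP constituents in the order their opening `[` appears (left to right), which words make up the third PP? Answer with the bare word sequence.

below every premise

In left-to-right order the PP constituents are "on that broken road before each careful novel"; "before each careful novel"; "below every premise"; "during a document". Number 3 is "below every premise".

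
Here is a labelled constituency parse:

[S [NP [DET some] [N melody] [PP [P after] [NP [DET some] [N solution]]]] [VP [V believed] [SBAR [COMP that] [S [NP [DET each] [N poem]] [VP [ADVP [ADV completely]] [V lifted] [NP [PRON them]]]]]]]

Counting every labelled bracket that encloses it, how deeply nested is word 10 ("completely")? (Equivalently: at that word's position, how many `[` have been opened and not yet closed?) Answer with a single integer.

Path from the root down to the word: S → VP → SBAR → S → VP → ADVP → ADV. That is 7 enclosing brackets.

7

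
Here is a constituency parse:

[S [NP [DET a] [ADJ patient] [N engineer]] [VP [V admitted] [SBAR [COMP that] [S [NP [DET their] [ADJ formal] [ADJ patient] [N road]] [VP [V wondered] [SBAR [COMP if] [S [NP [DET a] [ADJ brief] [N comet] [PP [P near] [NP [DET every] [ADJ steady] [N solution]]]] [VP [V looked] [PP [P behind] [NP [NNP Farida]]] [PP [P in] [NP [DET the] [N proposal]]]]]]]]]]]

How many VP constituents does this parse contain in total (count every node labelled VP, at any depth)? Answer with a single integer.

The VP constituents are: [VP admitted that their formal patient road wondered if a brief comet near every steady solution looked behind Farida in the proposal]; [VP wondered if a brief comet near every steady solution looked behind Farida in the proposal]; [VP looked behind Farida in the proposal]. Total: 3.

3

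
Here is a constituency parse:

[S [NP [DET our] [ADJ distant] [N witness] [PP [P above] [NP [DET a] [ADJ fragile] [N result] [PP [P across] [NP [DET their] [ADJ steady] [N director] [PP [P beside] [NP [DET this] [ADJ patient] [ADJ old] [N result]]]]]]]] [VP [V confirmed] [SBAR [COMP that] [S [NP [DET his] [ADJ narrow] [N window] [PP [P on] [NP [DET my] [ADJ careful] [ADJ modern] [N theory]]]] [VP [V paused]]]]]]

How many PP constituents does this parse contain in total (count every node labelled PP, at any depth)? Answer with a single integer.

4

Listing each PP by its span: [PP above a fragile result across their steady director beside this patient old result]; [PP across their steady director beside this patient old result]; [PP beside this patient old result]; [PP on my careful modern theory] — that makes 4.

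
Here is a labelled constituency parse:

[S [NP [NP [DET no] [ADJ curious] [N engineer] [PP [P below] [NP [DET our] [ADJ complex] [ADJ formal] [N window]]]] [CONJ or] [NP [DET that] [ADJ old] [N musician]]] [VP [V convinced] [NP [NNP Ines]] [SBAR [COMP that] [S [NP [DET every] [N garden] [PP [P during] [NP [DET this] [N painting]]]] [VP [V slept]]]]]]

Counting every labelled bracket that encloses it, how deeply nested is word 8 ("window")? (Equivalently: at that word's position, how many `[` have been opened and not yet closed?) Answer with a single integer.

The word sits inside N, which is inside NP, inside PP, inside NP, inside NP, inside S — 6 brackets in all.

6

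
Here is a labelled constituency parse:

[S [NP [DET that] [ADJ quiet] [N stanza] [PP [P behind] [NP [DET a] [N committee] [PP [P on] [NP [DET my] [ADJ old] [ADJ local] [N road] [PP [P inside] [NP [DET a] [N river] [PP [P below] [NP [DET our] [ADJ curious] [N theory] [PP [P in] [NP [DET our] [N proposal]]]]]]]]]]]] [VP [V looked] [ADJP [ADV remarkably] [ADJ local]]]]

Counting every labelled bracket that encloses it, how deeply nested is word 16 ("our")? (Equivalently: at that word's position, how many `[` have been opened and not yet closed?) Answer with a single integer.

Path from the root down to the word: S → NP → PP → NP → PP → NP → PP → NP → PP → NP → DET. That is 11 enclosing brackets.

11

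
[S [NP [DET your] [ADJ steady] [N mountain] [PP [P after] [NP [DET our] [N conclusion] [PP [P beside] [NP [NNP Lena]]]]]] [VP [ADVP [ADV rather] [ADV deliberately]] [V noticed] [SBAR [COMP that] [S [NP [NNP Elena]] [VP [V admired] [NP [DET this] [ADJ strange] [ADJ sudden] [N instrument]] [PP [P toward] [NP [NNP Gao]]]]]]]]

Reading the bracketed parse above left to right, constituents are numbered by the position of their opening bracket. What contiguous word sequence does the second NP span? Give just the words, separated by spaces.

The NP opening brackets appear, in order, over: "your steady mountain after our conclusion beside Lena"; "our conclusion beside Lena"; "Lena"; "Elena"; "this strange sudden instrument"; "Gao". The second one spans "our conclusion beside Lena".

our conclusion beside Lena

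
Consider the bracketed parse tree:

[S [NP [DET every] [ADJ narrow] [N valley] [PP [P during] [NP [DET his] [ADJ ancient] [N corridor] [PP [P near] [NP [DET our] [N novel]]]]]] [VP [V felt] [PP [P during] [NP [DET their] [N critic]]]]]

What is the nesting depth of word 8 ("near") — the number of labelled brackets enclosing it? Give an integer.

6

Path from the root down to the word: S → NP → PP → NP → PP → P. That is 6 enclosing brackets.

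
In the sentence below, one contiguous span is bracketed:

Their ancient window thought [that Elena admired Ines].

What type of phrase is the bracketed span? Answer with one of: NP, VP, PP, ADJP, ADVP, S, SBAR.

SBAR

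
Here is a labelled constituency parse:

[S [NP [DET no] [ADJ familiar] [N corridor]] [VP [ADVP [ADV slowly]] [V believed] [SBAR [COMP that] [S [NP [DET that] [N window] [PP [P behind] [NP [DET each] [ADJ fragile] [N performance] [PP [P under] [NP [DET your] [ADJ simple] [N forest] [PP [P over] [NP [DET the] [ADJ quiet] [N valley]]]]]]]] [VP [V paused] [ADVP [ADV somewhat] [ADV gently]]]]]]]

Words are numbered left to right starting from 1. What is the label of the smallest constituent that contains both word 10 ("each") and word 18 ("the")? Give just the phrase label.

NP

The smallest bracket enclosing both words is [NP each fragile performance under your simple forest over the quiet valley], so the label is NP.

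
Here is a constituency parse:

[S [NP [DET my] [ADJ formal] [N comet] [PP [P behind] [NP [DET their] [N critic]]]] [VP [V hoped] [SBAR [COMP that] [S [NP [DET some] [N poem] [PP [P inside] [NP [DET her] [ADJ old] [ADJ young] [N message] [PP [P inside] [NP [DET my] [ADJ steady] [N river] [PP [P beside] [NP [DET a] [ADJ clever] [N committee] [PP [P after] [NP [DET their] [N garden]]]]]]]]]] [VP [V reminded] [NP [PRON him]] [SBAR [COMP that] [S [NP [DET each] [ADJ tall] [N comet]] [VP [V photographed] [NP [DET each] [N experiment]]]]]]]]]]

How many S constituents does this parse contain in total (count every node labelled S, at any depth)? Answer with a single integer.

Listing each S by its span: [S my formal comet behind their critic hoped that some poem inside her old young message inside my steady river beside a clever committee after their garden reminded him that each tall comet photographed each experiment]; [S some poem inside her old young message inside my steady river beside a clever committee after their garden reminded him that each tall comet photographed each experiment]; [S each tall comet photographed each experiment] — that makes 3.

3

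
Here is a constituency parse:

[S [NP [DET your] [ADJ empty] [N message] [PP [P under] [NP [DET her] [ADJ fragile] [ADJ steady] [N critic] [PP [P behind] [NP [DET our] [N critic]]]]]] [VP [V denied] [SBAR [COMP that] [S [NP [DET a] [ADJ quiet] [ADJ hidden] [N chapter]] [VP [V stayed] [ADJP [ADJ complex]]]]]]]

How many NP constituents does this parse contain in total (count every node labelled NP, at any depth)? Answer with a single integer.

4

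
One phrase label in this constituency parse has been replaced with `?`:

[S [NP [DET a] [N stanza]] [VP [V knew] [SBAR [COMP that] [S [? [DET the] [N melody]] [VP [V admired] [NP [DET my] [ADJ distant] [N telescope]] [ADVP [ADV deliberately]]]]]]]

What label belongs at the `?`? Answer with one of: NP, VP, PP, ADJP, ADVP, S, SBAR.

Looking at what the `?` directly dominates — DET 'the', N 'melody' — this is a noun phrase (NP).

NP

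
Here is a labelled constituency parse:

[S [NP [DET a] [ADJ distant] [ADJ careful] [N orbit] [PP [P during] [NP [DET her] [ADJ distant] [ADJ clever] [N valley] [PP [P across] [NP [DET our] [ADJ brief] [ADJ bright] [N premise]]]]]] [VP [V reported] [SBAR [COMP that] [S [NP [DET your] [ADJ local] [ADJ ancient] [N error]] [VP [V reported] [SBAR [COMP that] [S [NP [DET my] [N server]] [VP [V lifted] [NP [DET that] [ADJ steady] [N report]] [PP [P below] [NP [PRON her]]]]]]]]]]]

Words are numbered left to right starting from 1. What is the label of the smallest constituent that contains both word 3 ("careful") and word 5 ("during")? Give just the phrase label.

NP

Both words fall inside [NP a distant careful orbit during her distant clever valley across our brief bright premise] (words 1–14), and no smaller constituent contains them both. Label: NP.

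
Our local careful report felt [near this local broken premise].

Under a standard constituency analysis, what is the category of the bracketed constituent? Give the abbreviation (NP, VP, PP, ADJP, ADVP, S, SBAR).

PP

The span is built around the preposition "near" — a prepositional phrase (PP).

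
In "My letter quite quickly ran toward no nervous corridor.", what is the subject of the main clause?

The subject of the main clause is the NP immediately before the verb "ran": "my letter".

my letter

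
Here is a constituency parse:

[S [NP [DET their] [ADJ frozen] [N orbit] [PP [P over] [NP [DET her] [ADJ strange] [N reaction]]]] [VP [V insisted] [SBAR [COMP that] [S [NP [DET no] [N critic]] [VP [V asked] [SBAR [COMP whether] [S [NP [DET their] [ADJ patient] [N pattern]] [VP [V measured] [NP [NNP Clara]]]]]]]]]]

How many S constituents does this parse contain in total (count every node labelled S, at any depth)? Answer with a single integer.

The S constituents are: [S their frozen orbit over her strange reaction insisted that no critic asked whether their patient pattern measured Clara]; [S no critic asked whether their patient pattern measured Clara]; [S their patient pattern measured Clara]. Total: 3.

3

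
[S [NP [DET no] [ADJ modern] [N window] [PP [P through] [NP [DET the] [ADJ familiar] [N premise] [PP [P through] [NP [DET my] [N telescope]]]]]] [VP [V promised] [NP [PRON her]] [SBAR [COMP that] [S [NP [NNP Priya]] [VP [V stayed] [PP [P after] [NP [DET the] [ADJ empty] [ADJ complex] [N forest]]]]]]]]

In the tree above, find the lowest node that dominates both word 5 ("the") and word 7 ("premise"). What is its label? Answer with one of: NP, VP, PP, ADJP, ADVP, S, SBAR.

NP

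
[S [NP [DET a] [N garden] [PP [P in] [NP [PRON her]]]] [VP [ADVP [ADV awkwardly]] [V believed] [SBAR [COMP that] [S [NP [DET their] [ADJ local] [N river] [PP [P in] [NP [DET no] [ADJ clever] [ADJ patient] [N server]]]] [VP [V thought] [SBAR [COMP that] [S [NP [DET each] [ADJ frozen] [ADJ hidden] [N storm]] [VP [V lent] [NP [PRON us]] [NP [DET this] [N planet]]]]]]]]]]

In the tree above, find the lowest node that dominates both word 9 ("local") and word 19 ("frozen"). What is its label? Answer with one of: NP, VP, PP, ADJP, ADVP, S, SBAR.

The smallest bracket enclosing both words is [S their local river in no clever patient server thought that each frozen hidden storm lent us this planet], so the label is S.

S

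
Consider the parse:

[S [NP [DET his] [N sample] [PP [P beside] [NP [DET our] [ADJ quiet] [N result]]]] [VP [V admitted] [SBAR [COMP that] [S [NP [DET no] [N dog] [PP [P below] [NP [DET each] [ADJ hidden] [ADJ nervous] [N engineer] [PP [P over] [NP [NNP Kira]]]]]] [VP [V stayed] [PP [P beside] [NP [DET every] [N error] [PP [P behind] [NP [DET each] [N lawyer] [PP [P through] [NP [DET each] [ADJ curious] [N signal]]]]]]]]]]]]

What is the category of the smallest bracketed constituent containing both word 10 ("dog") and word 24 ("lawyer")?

S

Word 10 lies under S → VP → SBAR → S → NP → N; word 24 lies under S → VP → SBAR → S → VP → PP → NP → PP → NP → N. The lowest shared node is the S.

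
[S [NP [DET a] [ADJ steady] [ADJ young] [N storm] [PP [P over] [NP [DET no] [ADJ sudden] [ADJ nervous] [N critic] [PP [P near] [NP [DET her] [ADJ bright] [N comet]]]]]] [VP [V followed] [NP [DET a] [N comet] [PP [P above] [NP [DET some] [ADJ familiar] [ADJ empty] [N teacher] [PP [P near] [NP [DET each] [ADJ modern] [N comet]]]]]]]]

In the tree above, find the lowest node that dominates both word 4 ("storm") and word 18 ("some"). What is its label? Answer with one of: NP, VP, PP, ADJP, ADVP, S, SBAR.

S

Both words fall inside [S a steady young storm over no sudden nervous critic near her bright comet followed a comet above some familiar empty teacher near each modern comet] (words 1–25), and no smaller constituent contains them both. Label: S.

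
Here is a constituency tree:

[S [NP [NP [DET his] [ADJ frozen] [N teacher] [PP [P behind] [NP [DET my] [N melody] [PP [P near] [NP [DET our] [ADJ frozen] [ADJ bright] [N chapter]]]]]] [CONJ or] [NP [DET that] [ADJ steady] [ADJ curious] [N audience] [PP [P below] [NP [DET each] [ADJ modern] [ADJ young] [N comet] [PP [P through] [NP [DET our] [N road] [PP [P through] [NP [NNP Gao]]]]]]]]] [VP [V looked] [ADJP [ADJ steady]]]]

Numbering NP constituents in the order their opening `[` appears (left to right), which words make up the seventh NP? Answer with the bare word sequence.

our road through Gao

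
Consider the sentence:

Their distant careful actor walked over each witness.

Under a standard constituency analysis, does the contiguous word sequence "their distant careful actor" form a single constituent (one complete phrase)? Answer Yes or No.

These words form the whole noun phrase headed by "actor", so yes — one constituent.

Yes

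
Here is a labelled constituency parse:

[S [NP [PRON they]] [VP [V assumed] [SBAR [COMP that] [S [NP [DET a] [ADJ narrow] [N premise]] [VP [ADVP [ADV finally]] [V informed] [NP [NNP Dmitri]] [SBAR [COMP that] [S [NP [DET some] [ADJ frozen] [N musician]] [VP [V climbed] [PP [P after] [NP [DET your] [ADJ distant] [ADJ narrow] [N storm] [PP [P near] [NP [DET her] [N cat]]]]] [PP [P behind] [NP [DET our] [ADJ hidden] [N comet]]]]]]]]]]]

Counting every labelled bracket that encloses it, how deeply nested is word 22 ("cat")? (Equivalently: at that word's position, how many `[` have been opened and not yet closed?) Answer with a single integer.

13

Path from the root down to the word: S → VP → SBAR → S → VP → SBAR → S → VP → PP → NP → PP → NP → N. That is 13 enclosing brackets.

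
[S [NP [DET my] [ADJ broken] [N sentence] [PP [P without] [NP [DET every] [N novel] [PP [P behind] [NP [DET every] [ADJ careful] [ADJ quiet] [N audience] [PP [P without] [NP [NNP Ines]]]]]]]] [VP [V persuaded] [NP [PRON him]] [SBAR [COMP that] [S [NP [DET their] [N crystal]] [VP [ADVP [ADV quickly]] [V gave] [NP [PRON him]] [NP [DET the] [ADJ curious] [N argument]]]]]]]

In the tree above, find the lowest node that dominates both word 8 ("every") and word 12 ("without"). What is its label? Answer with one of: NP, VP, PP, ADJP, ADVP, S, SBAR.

NP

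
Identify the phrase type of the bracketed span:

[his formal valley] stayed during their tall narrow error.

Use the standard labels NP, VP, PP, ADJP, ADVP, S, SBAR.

NP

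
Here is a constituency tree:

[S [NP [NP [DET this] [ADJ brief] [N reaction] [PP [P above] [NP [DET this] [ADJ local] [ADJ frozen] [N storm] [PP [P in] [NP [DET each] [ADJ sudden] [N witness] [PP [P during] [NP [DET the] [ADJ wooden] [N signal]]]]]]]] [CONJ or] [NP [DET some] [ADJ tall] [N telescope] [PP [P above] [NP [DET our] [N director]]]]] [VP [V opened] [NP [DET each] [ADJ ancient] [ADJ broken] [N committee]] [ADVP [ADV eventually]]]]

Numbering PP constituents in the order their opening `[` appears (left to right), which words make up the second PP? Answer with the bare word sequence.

in each sudden witness during the wooden signal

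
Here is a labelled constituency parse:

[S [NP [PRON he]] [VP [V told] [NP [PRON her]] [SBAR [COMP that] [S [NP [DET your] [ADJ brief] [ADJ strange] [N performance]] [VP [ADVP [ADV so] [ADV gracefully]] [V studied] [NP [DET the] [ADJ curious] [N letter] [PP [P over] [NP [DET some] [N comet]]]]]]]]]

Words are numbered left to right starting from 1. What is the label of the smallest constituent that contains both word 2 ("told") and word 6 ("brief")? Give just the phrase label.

VP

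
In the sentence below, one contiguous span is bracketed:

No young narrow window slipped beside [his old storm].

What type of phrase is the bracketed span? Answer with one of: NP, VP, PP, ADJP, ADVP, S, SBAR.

The bracketed span "his old storm" is headed by "storm", making it a noun phrase (NP).

NP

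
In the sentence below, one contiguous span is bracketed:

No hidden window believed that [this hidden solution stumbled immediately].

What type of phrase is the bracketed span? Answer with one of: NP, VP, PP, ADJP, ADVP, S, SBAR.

S

The span is built around the head "stumbled" — a clause (S).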